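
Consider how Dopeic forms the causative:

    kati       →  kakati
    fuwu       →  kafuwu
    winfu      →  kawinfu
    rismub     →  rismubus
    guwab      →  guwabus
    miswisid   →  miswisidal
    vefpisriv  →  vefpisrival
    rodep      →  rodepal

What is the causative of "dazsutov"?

fuwu and rismub both have last vowel 'u' yet inflect differently (kafuwu, rismubus), so the last vowel is not what conditions the rule; the final letter is.
"dazsutov" ends in -v. The one such stem in the data (vefpisriv → vefpisrival) adds -al, so the same rule applies.
The other patterns: stems ending in -i or -u add the prefix ka-; stems ending in -b add -us.
So dazsutov → dazsutoval.

dazsutoval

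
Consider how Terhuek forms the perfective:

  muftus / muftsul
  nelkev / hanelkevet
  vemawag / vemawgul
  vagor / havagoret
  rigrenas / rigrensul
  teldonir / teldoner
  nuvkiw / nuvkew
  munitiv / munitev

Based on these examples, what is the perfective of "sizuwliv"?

nelkev and munitiv both end in -v yet inflect differently (hanelkevet, munitev), so the final letter is not what conditions the rule; the last vowel is.
"sizuwliv" has last vowel 'i'. The stems whose last vowel is 'i' (munitiv → munitev, teldonir → teldoner, nuvkiw → nuvkew) change the last vowel to 'e'.
The other patterns: stems whose last vowel is 'a' or 'u' delete the last vowel and add -ul; stems whose last vowel is 'e' or 'o' add ha- … -et around the stem.
So sizuwliv → sizuwlev.

sizuwlev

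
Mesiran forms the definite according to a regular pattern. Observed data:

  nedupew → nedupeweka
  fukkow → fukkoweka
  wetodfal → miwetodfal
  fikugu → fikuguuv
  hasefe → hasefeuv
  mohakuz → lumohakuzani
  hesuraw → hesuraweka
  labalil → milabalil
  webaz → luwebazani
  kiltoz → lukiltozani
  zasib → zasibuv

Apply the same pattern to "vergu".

verguuv

kiltoz and fukkow both have last vowel 'o' yet inflect differently (lukiltozani, fukkoweka), so the last vowel is not what conditions the rule; the final letter is.
"vergu" ends in -u. The one such stem in the data (fikugu → fikuguuv) adds -uv, so the same rule applies.
The other patterns: stems ending in -z add lu- … -ani around the stem; stems ending in -w add -eka; stems ending in -l add the prefix mi-.
So vergu → verguuv.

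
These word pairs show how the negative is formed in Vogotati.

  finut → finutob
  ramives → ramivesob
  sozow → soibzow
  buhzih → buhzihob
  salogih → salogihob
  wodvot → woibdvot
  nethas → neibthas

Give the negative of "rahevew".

rahevewob

nethas and ramives both end in -s yet inflect differently (neibthas, ramivesob), so the final letter is not what conditions the rule; the last vowel is.
"rahevew" has last vowel 'e'. The one such stem in the data (ramives → ramivesob) adds -ob, so the same rule applies.
So rahevew → rahevewob.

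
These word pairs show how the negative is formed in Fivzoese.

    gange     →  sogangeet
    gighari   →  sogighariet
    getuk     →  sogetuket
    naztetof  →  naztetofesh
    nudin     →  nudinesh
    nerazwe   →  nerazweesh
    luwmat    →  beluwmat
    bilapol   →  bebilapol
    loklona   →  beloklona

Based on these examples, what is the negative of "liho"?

"liho" begins with l-. The stems beginning with l- (luwmat → beluwmat, loklona → beloklona) add the prefix be-.
The other patterns: stems beginning with g- add so- … -et around the stem; stems beginning with n- add -esh.
So liho → beliho.

beliho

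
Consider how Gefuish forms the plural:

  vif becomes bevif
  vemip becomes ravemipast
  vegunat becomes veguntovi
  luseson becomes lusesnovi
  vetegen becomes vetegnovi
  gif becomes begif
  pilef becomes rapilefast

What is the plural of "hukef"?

gif and pilef both end in -f yet inflect differently (begif, rapilefast), so the final letter is not what conditions the rule; the number of vowels is.
"hukef" has 2 vowels. The stems with 2 vowels (vemip → ravemipast, pilef → rapilefast) add ra- … -ast around the stem.
The other patterns: stems with 1 vowel add the prefix be-; stems with 3 vowels delete the last vowel and add -ovi.
So hukef → rahukefast.

rahukefast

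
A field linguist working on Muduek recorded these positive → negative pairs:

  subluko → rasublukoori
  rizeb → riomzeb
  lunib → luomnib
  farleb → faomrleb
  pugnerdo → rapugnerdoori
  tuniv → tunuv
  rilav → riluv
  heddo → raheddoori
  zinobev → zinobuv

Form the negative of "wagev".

"wagev" ends in -v. The stems ending in -v (rilav → riluv, tuniv → tunuv, zinobev → zinobuv) change the last vowel to 'u'.
The other patterns: stems ending in -o add ra- … -ori around the stem; stems ending in -b insert -om- after the first vowel.
So wagev → waguv.

waguv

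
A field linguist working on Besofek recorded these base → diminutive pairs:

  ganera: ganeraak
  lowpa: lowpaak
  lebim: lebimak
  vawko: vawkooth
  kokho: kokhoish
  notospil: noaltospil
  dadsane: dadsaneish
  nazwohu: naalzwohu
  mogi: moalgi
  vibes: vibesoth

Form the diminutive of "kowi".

kowiish

vawko and kokho both end in -o yet inflect differently (vawkooth, kokhoish), so the final letter is not what conditions the rule; the first letter is.
"kowi" begins with k-. The one such stem in the data (kokho → kokhoish) adds -ish, so the same rule applies.
So kowi → kowiish.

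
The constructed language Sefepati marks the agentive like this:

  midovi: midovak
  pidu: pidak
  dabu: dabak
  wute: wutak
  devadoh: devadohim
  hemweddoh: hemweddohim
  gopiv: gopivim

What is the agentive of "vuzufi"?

vuzufak

midovi and gopiv both have last vowel 'i' yet inflect differently (midovak, gopivim), so the last vowel is not what conditions the rule; whether the stem ends in a vowel or a consonant is.
"vuzufi" ends in a vowel. The stems ending in a vowel (midovi → midovak, pidu → pidak, dabu → dabak) drop the final letter and add -ak.
The other pattern: stems ending in a consonant add -im.
So vuzufi → vuzufak.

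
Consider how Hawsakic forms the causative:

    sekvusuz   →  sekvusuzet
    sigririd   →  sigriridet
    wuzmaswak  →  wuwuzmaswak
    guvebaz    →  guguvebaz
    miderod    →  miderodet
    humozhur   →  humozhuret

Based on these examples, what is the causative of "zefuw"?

zefuwet

guvebaz and sekvusuz both end in -z yet inflect differently (guguvebaz, sekvusuzet), so the final letter is not what conditions the rule; the last vowel is.
"zefuw" has last vowel 'u'. The stems whose last vowel is 'u' (humozhur → humozhuret, sekvusuz → sekvusuzet) add -et.
The other pattern: stems whose last vowel is 'a' repeat the first consonant+vowel as a prefix.
So zefuw → zefuwet.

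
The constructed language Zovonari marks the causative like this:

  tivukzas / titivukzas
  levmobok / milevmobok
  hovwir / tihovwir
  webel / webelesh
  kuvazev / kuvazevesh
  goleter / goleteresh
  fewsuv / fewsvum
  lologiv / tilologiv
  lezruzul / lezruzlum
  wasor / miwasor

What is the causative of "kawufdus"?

kuvazev and fewsuv both end in -v yet inflect differently (kuvazevesh, fewsvum), so the final letter is not what conditions the rule; the last vowel is.
"kawufdus" has last vowel 'u'. The stems whose last vowel is 'u' (fewsuv → fewsvum, lezruzul → lezruzlum) delete the last vowel and add -um.
So kawufdus → kawufdsum.

kawufdsum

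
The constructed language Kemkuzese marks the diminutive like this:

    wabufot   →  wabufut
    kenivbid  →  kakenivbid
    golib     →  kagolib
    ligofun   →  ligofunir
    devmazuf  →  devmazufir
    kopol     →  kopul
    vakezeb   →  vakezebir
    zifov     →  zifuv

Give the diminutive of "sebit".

"sebit" has last vowel 'i'. The stems whose last vowel is 'i' (golib → kagolib, kenivbid → kakenivbid) add the prefix ka-.
The other patterns: stems whose last vowel is 'o' change the last vowel to 'u'; stems whose last vowel is 'e' or 'u' add -ir.
So sebit → kasebit.

kasebit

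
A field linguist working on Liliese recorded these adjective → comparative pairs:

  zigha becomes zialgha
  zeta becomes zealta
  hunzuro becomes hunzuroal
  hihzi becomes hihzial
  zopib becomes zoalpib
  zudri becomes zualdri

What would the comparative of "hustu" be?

"hustu" begins with h-. The stems beginning with h- (hihzi → hihzial, hunzuro → hunzuroal) add -al.
The other pattern: stems beginning with z- insert -al- after the first vowel.
So hustu → hustual.

hustual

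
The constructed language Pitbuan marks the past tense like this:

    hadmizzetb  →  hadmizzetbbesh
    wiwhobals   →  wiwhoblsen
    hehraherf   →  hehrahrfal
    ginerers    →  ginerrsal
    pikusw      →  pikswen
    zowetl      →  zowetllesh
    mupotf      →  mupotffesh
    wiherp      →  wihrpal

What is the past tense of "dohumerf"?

dohumrfal

"dohumerf" has second-to-last letter 'r'. The stems whose second-to-last letter is 'r' (wiherp → wihrpal, ginerers → ginerrsal, hehraherf → hehrahrfal) delete the last vowel and add -al.
The other patterns: stems whose second-to-last letter is 't' double the final consonant and add -esh; stems whose second-to-last letter is 'l' or 's' delete the last vowel and add -en.
So dohumerf → dohumrfal.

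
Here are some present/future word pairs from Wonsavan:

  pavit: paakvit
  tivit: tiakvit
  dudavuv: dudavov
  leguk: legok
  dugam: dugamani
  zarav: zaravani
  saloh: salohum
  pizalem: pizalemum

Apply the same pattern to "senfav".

"senfav" has last vowel 'a'. The stems whose last vowel is 'a' (dugam → dugamani, zarav → zaravani) add -ani.
So senfav → senfavani.

senfavani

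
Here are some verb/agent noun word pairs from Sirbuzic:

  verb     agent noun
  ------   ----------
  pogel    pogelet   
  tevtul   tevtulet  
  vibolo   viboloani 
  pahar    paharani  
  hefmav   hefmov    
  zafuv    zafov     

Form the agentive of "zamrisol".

zamrisolet

"zamrisol" ends in -l. The stems ending in -l (tevtul → tevtulet, pogel → pogelet) add -et.
The other patterns: stems ending in -v change the last vowel to 'o'; stems ending in -o or -r add -ani.
So zamrisol → zamrisolet.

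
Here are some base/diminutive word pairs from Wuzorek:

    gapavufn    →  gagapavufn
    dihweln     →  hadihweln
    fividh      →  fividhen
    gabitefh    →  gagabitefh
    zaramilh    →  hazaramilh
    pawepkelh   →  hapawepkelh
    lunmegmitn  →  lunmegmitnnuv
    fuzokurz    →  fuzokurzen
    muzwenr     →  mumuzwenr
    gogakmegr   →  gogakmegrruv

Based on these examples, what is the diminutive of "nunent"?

nununent

lunmegmitn and dihweln both end in -n yet inflect differently (lunmegmitnnuv, hadihweln), so the final letter is not what conditions the rule; the second-to-last letter is.
"nunent" has second-to-last letter 'n'. The one such stem in the data (muzwenr → mumuzwenr) repeats the first consonant+vowel as a prefix (as do gabitefh, gapavufn), so the same rule applies.
So nunent → nununent.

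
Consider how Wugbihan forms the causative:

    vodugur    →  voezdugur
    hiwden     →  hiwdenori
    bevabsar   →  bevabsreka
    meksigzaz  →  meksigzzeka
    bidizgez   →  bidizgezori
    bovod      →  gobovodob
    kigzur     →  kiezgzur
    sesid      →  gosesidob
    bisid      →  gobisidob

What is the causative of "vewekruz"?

bidizgez and meksigzaz both end in -z yet inflect differently (bidizgezori, meksigzzeka), so the final letter is not what conditions the rule; the last vowel is.
"vewekruz" has last vowel 'u'. The stems whose last vowel is 'u' (kigzur → kiezgzur, vodugur → voezdugur) insert -ez- after the first vowel.
So vewekruz → veezwekruz.

veezwekruz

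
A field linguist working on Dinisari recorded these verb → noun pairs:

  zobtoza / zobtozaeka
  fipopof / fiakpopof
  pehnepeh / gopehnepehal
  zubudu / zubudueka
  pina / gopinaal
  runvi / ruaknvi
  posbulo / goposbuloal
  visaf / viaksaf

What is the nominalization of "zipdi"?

"zipdi" begins with z-. The stems beginning with z- (zubudu → zubudueka, zobtoza → zobtozaeka) add -eka.
The other patterns: stems beginning with p- add go- … -al around the stem; stems beginning with f-, r- or v- insert -ak- after the first vowel.
So zipdi → zipdieka.

zipdieka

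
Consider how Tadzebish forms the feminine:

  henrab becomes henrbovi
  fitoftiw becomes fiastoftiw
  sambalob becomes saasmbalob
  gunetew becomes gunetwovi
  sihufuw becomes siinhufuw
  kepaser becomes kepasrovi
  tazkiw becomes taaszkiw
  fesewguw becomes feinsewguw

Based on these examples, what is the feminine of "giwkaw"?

"giwkaw" has last vowel 'a'. The one such stem in the data (henrab → henrbovi) deletes the last vowel and adds -ovi (as do gunetew, kepaser), so the same rule applies.
The other patterns: stems whose last vowel is 'u' insert -in- after the first vowel; stems whose last vowel is 'i' or 'o' insert -as- after the first vowel.
So giwkaw → giwkwovi.

giwkwovi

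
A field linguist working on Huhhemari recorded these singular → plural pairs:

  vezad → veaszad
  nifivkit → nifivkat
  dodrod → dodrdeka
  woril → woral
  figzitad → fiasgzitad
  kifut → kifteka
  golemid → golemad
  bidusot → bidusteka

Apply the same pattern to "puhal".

puashal

vezad and golemid both end in -d yet inflect differently (veaszad, golemad), so the final letter is not what conditions the rule; the last vowel is.
"puhal" has last vowel 'a'. The stems whose last vowel is 'a' (vezad → veaszad, figzitad → fiasgzitad) insert -as- after the first vowel.
So puhal → puashal.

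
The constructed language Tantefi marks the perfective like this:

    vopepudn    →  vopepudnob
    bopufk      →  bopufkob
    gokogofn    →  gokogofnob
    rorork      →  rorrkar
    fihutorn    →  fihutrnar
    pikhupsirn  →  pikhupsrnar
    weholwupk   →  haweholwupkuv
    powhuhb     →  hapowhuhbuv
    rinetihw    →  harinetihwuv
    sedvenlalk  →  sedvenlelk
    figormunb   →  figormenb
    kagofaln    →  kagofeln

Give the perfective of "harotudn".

harotudnob

"harotudn" has second-to-last letter 'd'. The one such stem in the data (vopepudn → vopepudnob) adds -ob, so the same rule applies.
The other patterns: stems whose second-to-last letter is 'r' delete the last vowel and add -ar; stems whose second-to-last letter is 'h' or 'p' add ha- … -uv around the stem; stems whose second-to-last letter is 'l' or 'n' change the last vowel to 'e'.
So harotudn → harotudnob.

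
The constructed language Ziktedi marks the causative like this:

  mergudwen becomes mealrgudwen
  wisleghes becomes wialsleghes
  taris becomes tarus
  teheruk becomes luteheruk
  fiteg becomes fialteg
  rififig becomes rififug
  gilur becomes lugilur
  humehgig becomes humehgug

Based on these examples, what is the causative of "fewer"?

fiteg and humehgig both end in -g yet inflect differently (fialteg, humehgug), so the final letter is not what conditions the rule; the last vowel is.
"fewer" has last vowel 'e'. The stems whose last vowel is 'e' (mergudwen → mealrgudwen, wisleghes → wialsleghes, fiteg → fialteg) insert -al- after the first vowel.
So fewer → fealwer.

fealwer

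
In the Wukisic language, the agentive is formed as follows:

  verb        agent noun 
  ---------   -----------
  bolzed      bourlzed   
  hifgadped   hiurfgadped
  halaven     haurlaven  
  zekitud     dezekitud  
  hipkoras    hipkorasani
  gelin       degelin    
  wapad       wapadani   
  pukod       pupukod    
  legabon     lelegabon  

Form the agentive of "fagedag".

zekitud and bolzed both end in -d yet inflect differently (dezekitud, bourlzed), so the final letter is not what conditions the rule; the last vowel is.
"fagedag" has last vowel 'a'. The stems whose last vowel is 'a' (hipkoras → hipkorasani, wapad → wapadani) add -ani.
The other patterns: stems whose last vowel is 'i' or 'u' add the prefix de-; stems whose last vowel is 'e' insert -ur- after the first vowel; stems whose last vowel is 'o' repeat the first consonant+vowel as a prefix.
So fagedag → fagedagani.

fagedagani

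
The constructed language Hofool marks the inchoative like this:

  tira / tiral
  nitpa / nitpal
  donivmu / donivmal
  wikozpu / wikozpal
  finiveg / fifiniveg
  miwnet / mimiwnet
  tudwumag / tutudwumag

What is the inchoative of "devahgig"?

dedevahgig

"devahgig" ends in a consonant. The stems ending in a consonant (finiveg → fifiniveg, miwnet → mimiwnet, tudwumag → tutudwumag) repeat the first consonant+vowel as a prefix.
So devahgig → dedevahgig.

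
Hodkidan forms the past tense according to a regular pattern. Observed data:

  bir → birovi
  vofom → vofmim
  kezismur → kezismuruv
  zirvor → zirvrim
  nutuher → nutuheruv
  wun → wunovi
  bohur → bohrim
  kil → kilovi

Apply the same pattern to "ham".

"ham" has 1 vowel. The stems with 1 vowel (bir → birovi, wun → wunovi, kil → kilovi) add -ovi.
So ham → hamovi.

hamovi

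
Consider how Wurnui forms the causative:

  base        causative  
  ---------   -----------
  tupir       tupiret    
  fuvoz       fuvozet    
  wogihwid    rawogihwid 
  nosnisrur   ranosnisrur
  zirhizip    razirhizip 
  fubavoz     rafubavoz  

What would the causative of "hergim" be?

tupir and nosnisrur both end in -r yet inflect differently (tupiret, ranosnisrur), so the final letter is not what conditions the rule; the number of vowels is.
"hergim" has 2 vowels. The stems with 2 vowels (tupir → tupiret, fuvoz → fuvozet) add -et.
The other pattern: stems with 3 vowels add the prefix ra-.
So hergim → hergimet.

hergimet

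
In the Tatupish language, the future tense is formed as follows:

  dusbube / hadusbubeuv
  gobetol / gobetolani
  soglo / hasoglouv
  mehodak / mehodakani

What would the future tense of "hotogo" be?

hahotogouv

soglo and gobetol both have last vowel 'o' yet inflect differently (hasoglouv, gobetolani), so the last vowel is not what conditions the rule; whether the stem ends in a vowel or a consonant is.
"hotogo" ends in a vowel. The stems ending in a vowel (dusbube → hadusbubeuv, soglo → hasoglouv) add ha- … -uv around the stem.
So hotogo → hahotogouv.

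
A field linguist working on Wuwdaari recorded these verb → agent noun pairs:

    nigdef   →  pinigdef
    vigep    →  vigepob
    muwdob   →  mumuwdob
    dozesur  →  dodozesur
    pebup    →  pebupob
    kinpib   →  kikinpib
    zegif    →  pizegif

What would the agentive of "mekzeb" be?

nigdef and vigep both have last vowel 'e' yet inflect differently (pinigdef, vigepob), so the last vowel is not what conditions the rule; the final letter is.
"mekzeb" ends in -b. The stems ending in -b (kinpib → kikinpib, muwdob → mumuwdob) repeat the first consonant+vowel as a prefix.
So mekzeb → memekzeb.

memekzeb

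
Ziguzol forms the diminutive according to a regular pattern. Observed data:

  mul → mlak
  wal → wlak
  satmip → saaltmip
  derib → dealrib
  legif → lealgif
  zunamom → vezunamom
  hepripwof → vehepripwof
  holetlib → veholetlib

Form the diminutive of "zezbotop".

vezezbotop

legif and hepripwof both end in -f yet inflect differently (lealgif, vehepripwof), so the final letter is not what conditions the rule; the number of vowels is.
"zezbotop" has 3 vowels. The stems with 3 vowels (zunamom → vezunamom, hepripwof → vehepripwof, holetlib → veholetlib) add the prefix ve-.
The other patterns: stems with 1 vowel delete the last vowel and add -ak; stems with 2 vowels insert -al- after the first vowel.
So zezbotop → vezezbotop.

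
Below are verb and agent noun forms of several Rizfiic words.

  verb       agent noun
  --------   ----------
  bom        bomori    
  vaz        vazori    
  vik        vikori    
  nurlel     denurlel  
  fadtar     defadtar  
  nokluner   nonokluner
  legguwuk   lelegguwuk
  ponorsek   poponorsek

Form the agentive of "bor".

borori

"bor" has 1 vowel. The stems with 1 vowel (bom → bomori, vaz → vazori, vik → vikori) add -ori.
The other patterns: stems with 2 vowels add the prefix de-; stems with 3 vowels repeat the first consonant+vowel as a prefix.
So bor → borori.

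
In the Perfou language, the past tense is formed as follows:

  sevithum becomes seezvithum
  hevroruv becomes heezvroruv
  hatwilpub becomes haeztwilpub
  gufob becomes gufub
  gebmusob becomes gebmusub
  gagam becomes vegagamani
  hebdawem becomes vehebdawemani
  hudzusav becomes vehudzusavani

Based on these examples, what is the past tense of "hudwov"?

hudwuv

hatwilpub and gufob both end in -b yet inflect differently (haeztwilpub, gufub), so the final letter is not what conditions the rule; the last vowel is.
"hudwov" has last vowel 'o'. The stems whose last vowel is 'o' (gufob → gufub, gebmusob → gebmusub) change the last vowel to 'u'.
So hudwov → hudwuv.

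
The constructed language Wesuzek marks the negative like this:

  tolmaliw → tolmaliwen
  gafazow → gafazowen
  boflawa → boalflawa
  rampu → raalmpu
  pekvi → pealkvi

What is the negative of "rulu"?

"rulu" ends in a vowel. The stems ending in a vowel (boflawa → boalflawa, rampu → raalmpu, pekvi → pealkvi) insert -al- after the first vowel.
The other pattern: stems ending in a consonant add -en.
So rulu → ruallu.

ruallu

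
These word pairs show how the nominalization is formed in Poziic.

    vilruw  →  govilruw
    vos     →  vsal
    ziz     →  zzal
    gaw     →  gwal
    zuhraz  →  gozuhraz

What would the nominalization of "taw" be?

twal

"taw" has 1 vowel. The stems with 1 vowel (ziz → zzal, gaw → gwal, vos → vsal) delete the last vowel and add -al.
So taw → twal.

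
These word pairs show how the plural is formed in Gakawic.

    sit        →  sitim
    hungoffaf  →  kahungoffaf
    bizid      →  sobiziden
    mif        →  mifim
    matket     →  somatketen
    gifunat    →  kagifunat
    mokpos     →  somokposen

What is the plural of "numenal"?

"numenal" has 3 vowels. The stems with 3 vowels (hungoffaf → kahungoffaf, gifunat → kagifunat) add the prefix ka-.
So numenal → kanumenal.

kanumenal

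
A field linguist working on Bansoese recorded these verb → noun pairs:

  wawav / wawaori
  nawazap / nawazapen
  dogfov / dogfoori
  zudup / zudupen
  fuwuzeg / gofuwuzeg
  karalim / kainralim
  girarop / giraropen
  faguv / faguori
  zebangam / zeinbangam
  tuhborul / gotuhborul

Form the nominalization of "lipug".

golipug

"lipug" ends in -g. The one such stem in the data (fuwuzeg → gofuwuzeg) adds the prefix go-, so the same rule applies.
The other patterns: stems ending in -v drop the final letter and add -ori; stems ending in -m insert -in- after the first vowel; stems ending in -p add -en.
So lipug → golipug.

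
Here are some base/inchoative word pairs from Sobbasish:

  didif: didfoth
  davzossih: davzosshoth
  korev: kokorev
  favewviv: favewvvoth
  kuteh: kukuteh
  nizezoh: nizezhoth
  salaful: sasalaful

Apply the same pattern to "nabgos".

nabgsoth

"nabgos" has last vowel 'o'. The one such stem in the data (nizezoh → nizezhoth) deletes the last vowel and adds -oth (as do didif, favewviv), so the same rule applies.
So nabgos → nabgsoth.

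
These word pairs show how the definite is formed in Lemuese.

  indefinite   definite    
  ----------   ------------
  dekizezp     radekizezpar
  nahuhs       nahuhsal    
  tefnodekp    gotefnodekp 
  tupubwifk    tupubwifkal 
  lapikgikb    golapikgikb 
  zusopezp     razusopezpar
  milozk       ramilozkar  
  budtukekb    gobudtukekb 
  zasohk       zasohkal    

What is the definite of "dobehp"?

tefnodekp and zusopezp both end in -p yet inflect differently (gotefnodekp, razusopezpar), so the final letter is not what conditions the rule; the second-to-last letter is.
"dobehp" has second-to-last letter 'h'. The stems whose second-to-last letter is 'h' (zasohk → zasohkal, nahuhs → nahuhsal) add -al.
The other patterns: stems whose second-to-last letter is 'k' add the prefix go-; stems whose second-to-last letter is 'z' add ra- … -ar around the stem.
So dobehp → dobehpal.

dobehpal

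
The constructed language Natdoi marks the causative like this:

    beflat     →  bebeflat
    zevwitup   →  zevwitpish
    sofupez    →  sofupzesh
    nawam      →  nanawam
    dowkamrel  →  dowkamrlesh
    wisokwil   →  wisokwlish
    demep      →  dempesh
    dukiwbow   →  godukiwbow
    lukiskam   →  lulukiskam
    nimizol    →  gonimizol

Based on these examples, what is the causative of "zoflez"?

zoflzesh

nimizol and wisokwil both end in -l yet inflect differently (gonimizol, wisokwlish), so the final letter is not what conditions the rule; the last vowel is.
"zoflez" has last vowel 'e'. The stems whose last vowel is 'e' (dowkamrel → dowkamrlesh, demep → dempesh, sofupez → sofupzesh) delete the last vowel and add -esh.
The other patterns: stems whose last vowel is 'a' repeat the first consonant+vowel as a prefix; stems whose last vowel is 'o' add the prefix go-; stems whose last vowel is 'i' or 'u' delete the last vowel and add -ish.
So zoflez → zoflzesh.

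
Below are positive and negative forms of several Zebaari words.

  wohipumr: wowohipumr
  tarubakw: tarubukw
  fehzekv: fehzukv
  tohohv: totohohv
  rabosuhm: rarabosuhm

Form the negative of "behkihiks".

fehzekv and tohohv both end in -v yet inflect differently (fehzukv, totohohv), so the final letter is not what conditions the rule; the second-to-last letter is.
"behkihiks" has second-to-last letter 'k'. The stems whose second-to-last letter is 'k' (fehzekv → fehzukv, tarubakw → tarubukw) change the last vowel to 'u'.
The other pattern: stems whose second-to-last letter is 'h' or 'm' repeat the first consonant+vowel as a prefix.
So behkihiks → behkihuks.

behkihuks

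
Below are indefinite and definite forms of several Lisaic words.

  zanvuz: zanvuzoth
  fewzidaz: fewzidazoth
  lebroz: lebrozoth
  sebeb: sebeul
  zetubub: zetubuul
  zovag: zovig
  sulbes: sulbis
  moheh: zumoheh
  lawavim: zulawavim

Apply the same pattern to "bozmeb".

"bozmeb" ends in -b. The stems ending in -b (sebeb → sebeul, zetubub → zetubuul) drop the final letter and add -ul.
So bozmeb → bozmeul.

bozmeul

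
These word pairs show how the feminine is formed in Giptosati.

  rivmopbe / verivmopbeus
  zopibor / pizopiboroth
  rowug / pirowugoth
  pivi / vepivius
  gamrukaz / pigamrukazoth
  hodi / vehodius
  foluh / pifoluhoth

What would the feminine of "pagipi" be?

rivmopbe and rowug both begin with r- yet inflect differently (verivmopbeus, pirowugoth), so the first letter is not what conditions the rule; whether the stem ends in a vowel or a consonant is.
"pagipi" ends in a vowel. The stems ending in a vowel (pivi → vepivius, hodi → vehodius, rivmopbe → verivmopbeus) add ve- … -us around the stem.
The other pattern: stems ending in a consonant add pi- … -oth around the stem.
So pagipi → vepagipius.

vepagipius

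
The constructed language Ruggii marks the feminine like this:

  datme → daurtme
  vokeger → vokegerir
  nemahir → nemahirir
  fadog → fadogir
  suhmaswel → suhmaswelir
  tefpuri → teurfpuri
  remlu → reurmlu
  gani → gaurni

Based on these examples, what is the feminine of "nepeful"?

gani and nemahir both have last vowel 'i' yet inflect differently (gaurni, nemahirir), so the last vowel is not what conditions the rule; whether the stem ends in a vowel or a consonant is.
"nepeful" ends in a consonant. The stems ending in a consonant (fadog → fadogir, nemahir → nemahirir, suhmaswel → suhmaswelir) add -ir.
The other pattern: stems ending in a vowel insert -ur- after the first vowel.
So nepeful → nepefulir.

nepefulir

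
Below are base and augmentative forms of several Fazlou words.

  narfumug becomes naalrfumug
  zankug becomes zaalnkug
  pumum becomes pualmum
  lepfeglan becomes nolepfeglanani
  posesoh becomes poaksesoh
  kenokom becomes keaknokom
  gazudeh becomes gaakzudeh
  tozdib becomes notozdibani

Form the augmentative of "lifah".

pumum and kenokom both end in -m yet inflect differently (pualmum, keaknokom), so the final letter is not what conditions the rule; the last vowel is.
"lifah" has last vowel 'a'. The one such stem in the data (lepfeglan → nolepfeglanani) adds no- … -ani around the stem, so the same rule applies.
So lifah → nolifahani.

nolifahani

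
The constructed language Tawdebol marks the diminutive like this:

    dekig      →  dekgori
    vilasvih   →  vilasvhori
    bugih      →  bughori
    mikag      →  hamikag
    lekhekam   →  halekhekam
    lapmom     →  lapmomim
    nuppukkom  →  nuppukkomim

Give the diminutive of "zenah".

dekig and mikag both end in -g yet inflect differently (dekgori, hamikag), so the final letter is not what conditions the rule; the last vowel is.
"zenah" has last vowel 'a'. The stems whose last vowel is 'a' (mikag → hamikag, lekhekam → halekhekam) add the prefix ha-.
The other patterns: stems whose last vowel is 'i' delete the last vowel and add -ori; stems whose last vowel is 'o' add -im.
So zenah → hazenah.

hazenah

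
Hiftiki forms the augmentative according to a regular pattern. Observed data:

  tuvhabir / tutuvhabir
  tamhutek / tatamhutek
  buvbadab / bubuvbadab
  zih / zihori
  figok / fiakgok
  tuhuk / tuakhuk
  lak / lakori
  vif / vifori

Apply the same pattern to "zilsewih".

lak and figok both end in -k yet inflect differently (lakori, fiakgok), so the final letter is not what conditions the rule; the number of vowels is.
"zilsewih" has 3 vowels. The stems with 3 vowels (buvbadab → bubuvbadab, tuvhabir → tutuvhabir, tamhutek → tatamhutek) repeat the first consonant+vowel as a prefix.
So zilsewih → zizilsewih.

zizilsewih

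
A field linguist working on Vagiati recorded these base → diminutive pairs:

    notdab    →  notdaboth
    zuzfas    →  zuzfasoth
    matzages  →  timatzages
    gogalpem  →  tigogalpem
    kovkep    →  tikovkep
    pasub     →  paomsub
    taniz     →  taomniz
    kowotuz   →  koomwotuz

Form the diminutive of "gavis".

gaomvis

zuzfas and matzages both end in -s yet inflect differently (zuzfasoth, timatzages), so the final letter is not what conditions the rule; the last vowel is.
"gavis" has last vowel 'i'. The one such stem in the data (taniz → taomniz) inserts -om- after the first vowel (as do pasub, kowotuz), so the same rule applies.
The other patterns: stems whose last vowel is 'a' add -oth; stems whose last vowel is 'e' add the prefix ti-.
So gavis → gaomvis.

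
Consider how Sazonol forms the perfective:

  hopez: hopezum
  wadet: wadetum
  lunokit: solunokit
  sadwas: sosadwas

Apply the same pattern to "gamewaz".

sogamewaz

wadet and lunokit both end in -t yet inflect differently (wadetum, solunokit), so the final letter is not what conditions the rule; the last vowel is.
"gamewaz" has last vowel 'a'. The one such stem in the data (sadwas → sosadwas) adds the prefix so-, so the same rule applies.
So gamewaz → sogamewaz.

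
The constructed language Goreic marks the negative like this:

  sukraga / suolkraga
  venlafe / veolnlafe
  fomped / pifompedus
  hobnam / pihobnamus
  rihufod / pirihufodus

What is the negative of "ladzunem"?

piladzunemus

fomped and venlafe both have last vowel 'e' yet inflect differently (pifompedus, veolnlafe), so the last vowel is not what conditions the rule; whether the stem ends in a vowel or a consonant is.
"ladzunem" ends in a consonant. The stems ending in a consonant (hobnam → pihobnamus, rihufod → pirihufodus, fomped → pifompedus) add pi- … -us around the stem.
So ladzunem → piladzunemus.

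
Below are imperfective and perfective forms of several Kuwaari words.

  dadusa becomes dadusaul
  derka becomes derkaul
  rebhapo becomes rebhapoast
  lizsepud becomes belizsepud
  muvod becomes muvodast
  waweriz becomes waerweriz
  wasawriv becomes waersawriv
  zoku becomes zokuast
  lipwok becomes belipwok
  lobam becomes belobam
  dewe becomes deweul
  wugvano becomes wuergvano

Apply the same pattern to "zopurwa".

lizsepud and muvod both end in -d yet inflect differently (belizsepud, muvodast), so the final letter is not what conditions the rule; the first letter is.
"zopurwa" begins with z-. The one such stem in the data (zoku → zokuast) adds -ast, so the same rule applies.
So zopurwa → zopurwaast.

zopurwaast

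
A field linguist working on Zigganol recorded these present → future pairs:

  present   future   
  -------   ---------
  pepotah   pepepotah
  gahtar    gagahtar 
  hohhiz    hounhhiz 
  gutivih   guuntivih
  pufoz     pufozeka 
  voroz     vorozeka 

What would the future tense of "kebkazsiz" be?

keunbkazsiz

pepotah and gutivih both end in -h yet inflect differently (pepepotah, guuntivih), so the final letter is not what conditions the rule; the last vowel is.
"kebkazsiz" has last vowel 'i'. The stems whose last vowel is 'i' (hohhiz → hounhhiz, gutivih → guuntivih) insert -un- after the first vowel.
The other patterns: stems whose last vowel is 'a' repeat the first consonant+vowel as a prefix; stems whose last vowel is 'o' add -eka.
So kebkazsiz → keunbkazsiz.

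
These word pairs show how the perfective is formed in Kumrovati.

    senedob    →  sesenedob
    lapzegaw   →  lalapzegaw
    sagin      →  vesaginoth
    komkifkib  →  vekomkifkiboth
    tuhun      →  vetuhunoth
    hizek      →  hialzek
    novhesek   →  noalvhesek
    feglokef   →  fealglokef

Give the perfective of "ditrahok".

senedob and komkifkib both end in -b yet inflect differently (sesenedob, vekomkifkiboth), so the final letter is not what conditions the rule; the last vowel is.
"ditrahok" has last vowel 'o'. The one such stem in the data (senedob → sesenedob) repeats the first consonant+vowel as a prefix (as does lapzegaw), so the same rule applies.
So ditrahok → diditrahok.

diditrahok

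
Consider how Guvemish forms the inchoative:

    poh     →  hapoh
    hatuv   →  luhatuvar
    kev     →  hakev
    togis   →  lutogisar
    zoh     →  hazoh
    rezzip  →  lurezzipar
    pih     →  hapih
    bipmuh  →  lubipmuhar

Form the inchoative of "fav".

zoh and bipmuh both end in -h yet inflect differently (hazoh, lubipmuhar), so the final letter is not what conditions the rule; the number of vowels is.
"fav" has 1 vowel. The stems with 1 vowel (zoh → hazoh, pih → hapih, kev → hakev) add the prefix ha-.
So fav → hafav.

hafav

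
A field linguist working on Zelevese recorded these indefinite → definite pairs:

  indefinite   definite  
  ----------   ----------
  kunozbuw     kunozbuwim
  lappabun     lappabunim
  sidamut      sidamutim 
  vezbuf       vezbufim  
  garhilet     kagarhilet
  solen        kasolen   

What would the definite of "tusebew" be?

katusebew

sidamut and garhilet both end in -t yet inflect differently (sidamutim, kagarhilet), so the final letter is not what conditions the rule; the last vowel is.
"tusebew" has last vowel 'e'. The stems whose last vowel is 'e' (garhilet → kagarhilet, solen → kasolen) add the prefix ka-.
The other pattern: stems whose last vowel is 'u' add -im.
So tusebew → katusebew.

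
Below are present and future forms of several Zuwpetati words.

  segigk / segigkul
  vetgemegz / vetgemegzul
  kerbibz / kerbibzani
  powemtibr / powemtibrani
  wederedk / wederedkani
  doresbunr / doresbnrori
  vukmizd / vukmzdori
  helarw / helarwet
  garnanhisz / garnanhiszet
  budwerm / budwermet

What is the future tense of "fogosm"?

fogosmet

vetgemegz and kerbibz both end in -z yet inflect differently (vetgemegzul, kerbibzani), so the final letter is not what conditions the rule; the second-to-last letter is.
"fogosm" has second-to-last letter 's'. The one such stem in the data (garnanhisz → garnanhiszet) adds -et, so the same rule applies.
So fogosm → fogosmet.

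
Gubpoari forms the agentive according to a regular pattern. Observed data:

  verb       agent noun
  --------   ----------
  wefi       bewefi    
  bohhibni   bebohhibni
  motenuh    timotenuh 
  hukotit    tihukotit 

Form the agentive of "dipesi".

bedipesi

wefi and hukotit both have last vowel 'i' yet inflect differently (bewefi, tihukotit), so the last vowel is not what conditions the rule; the final letter is.
"dipesi" ends in -i. The stems ending in -i (wefi → bewefi, bohhibni → bebohhibni) add the prefix be-.
So dipesi → bedipesi.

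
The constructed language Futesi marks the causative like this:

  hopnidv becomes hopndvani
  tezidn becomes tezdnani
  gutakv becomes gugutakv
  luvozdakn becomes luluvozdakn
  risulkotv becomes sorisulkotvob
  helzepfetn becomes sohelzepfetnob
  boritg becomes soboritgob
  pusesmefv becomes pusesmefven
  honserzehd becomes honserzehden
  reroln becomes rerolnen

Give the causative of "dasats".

hopnidv and gutakv both end in -v yet inflect differently (hopndvani, gugutakv), so the final letter is not what conditions the rule; the second-to-last letter is.
"dasats" has second-to-last letter 't'. The stems whose second-to-last letter is 't' (risulkotv → sorisulkotvob, helzepfetn → sohelzepfetnob, boritg → soboritgob) add so- … -ob around the stem.
So dasats → sodasatsob.

sodasatsob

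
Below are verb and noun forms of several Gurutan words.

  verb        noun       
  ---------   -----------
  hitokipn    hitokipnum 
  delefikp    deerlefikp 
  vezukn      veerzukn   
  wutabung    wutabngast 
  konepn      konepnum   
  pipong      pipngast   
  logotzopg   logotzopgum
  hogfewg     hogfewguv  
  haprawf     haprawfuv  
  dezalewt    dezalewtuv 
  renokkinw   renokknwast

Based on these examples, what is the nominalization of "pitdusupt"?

hogfewg and pipong both end in -g yet inflect differently (hogfewguv, pipngast), so the final letter is not what conditions the rule; the second-to-last letter is.
"pitdusupt" has second-to-last letter 'p'. The stems whose second-to-last letter is 'p' (konepn → konepnum, logotzopg → logotzopgum, hitokipn → hitokipnum) add -um.
The other patterns: stems whose second-to-last letter is 'w' add -uv; stems whose second-to-last letter is 'n' delete the last vowel and add -ast; stems whose second-to-last letter is 'k' insert -er- after the first vowel.
So pitdusupt → pitdusuptum.

pitdusuptum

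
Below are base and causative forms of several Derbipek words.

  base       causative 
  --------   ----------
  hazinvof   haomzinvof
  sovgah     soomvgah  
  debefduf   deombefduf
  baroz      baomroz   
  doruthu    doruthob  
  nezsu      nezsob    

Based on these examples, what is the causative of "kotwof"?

koomtwof

debefduf and doruthu both have last vowel 'u' yet inflect differently (deombefduf, doruthob), so the last vowel is not what conditions the rule; whether the stem ends in a vowel or a consonant is.
"kotwof" ends in a consonant. The stems ending in a consonant (hazinvof → haomzinvof, sovgah → soomvgah, debefduf → deombefduf) insert -om- after the first vowel.
So kotwof → koomtwof.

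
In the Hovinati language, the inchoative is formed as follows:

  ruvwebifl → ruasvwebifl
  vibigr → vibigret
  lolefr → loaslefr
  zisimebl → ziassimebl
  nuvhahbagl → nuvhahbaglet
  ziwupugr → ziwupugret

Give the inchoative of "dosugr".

"dosugr" has second-to-last letter 'g'. The stems whose second-to-last letter is 'g' (nuvhahbagl → nuvhahbaglet, vibigr → vibigret, ziwupugr → ziwupugret) add -et.
So dosugr → dosugret.

dosugret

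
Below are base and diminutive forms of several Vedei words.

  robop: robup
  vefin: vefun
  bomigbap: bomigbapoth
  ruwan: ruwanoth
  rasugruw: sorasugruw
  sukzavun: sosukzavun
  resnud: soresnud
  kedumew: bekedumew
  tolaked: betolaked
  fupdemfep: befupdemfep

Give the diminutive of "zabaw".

zabawoth

"zabaw" has last vowel 'a'. The stems whose last vowel is 'a' (bomigbap → bomigbapoth, ruwan → ruwanoth) add -oth.
The other patterns: stems whose last vowel is 'i' or 'o' change the last vowel to 'u'; stems whose last vowel is 'u' add the prefix so-; stems whose last vowel is 'e' add the prefix be-.
So zabaw → zabawoth.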